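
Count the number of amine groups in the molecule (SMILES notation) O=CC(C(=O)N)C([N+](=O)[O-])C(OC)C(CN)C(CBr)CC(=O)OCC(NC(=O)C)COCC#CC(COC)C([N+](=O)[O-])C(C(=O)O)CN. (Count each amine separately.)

2

terminal –CHO: carbonyl C bonded to H and C → aldehyde.
pendant –CONH2: carbonyl C bonded to C and N → amide.
–NO2 on an sp³ carbon → nitro (the N=O is not a carbonyl).
pendant –OCH3: C–O–C with sp³ C, no adjacent C=O → ether.
pendant –CH2NH2: N on sp³ C, no adjacent C=O → amine.
pendant –CH2X: halogen on sp³ carbon → alkyl halide.
–C(=O)–O–C with C on the carbonyl side → ester.
pendant –NHC(=O)CH3: N bonded to a carbonyl → amide (not amine).
C–O–C with sp³ carbons on both sides and no adjacent C=O → ether.
C≡C triple bond → alkyne.
pendant –CH2OCH3: C–O–C linkage → ether.
–NO2 on an sp³ carbon → nitro (the N=O is not a carbonyl).
pendant –COOH: carbonyl C bonded to C and –OH → carboxylic acid.
–NH2 on an sp³ carbon with no adjacent C=O → amine.
Amine appears at: CH(CH2NH2), CH2NH2 → 2.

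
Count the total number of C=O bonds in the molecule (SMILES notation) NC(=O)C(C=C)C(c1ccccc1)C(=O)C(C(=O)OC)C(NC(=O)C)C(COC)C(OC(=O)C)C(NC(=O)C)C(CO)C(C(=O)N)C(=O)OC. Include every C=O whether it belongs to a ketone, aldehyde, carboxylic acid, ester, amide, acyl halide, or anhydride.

8

H2NCO: amide, 1 C=O (running total 1).
CO: ketone, 1 C=O (running total 2).
CH(COOCH3): ester, 1 C=O (running total 3).
CH(NHCOCH3): amide, 1 C=O (running total 4).
CH(OCOCH3): ester, 1 C=O (running total 5).
CH(NHCOCH3): amide, 1 C=O (running total 6).
CH(CONH2): amide, 1 C=O (running total 7).
COOCH3: ester, 1 C=O (running total 8).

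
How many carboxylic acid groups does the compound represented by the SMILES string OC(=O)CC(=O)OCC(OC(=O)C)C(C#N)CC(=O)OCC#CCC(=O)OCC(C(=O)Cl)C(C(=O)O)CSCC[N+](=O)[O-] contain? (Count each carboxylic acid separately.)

2

–COOH: carbonyl C bonded to –OH and C → carboxylic acid (the –OH is not a separate alcohol).
–C(=O)–O–C with C on the carbonyl side → ester.
pendant –OC(=O)CH3: an acyloxy group → ester.
pendant –C≡N: nitrile.
–C(=O)–O–C with C on the carbonyl side → ester.
C≡C triple bond → alkyne.
–C(=O)–O–C with C on the carbonyl side → ester.
pendant –C(=O)X: carbonyl C bonded to C and halogen → acyl halide.
pendant –COOH: carbonyl C bonded to C and –OH → carboxylic acid.
C–S–C linkage → sulfide (thioether).
–NO2 on carbon → nitro group.
Carboxylic acid appears at: HOOC, CH(COOH) → 2.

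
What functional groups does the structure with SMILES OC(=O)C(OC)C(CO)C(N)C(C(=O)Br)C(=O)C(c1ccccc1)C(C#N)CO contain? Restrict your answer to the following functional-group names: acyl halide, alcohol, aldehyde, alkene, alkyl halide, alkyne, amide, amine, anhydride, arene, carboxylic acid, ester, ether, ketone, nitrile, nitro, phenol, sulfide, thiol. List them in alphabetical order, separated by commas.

–COOH: carbonyl C bonded to –OH and C → carboxylic acid (the –OH is not a separate alcohol).
pendant –OCH3: C–O–C with sp³ C, no adjacent C=O → ether.
pendant –CH2OH on an sp³ backbone C → alcohol.
–NH2 on an sp³ carbon with no adjacent C=O → amine.
pendant –C(=O)X: carbonyl C bonded to C and halogen → acyl halide.
–C(=O)– with carbon on both sides → ketone.
pendant –C6H5: benzene ring → arene.
pendant –C≡N: nitrile.
–OH on an sp³ carbon → alcohol.

acyl halide, alcohol, amine, arene, carboxylic acid, ether, ketone, nitrile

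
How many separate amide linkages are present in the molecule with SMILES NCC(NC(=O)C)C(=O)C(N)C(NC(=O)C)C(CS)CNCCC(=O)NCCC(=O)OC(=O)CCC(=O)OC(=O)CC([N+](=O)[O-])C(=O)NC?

Taking each segment in turn:
  H2NCH2: –NH2 on an sp³ carbon with no adjacent C=O → amine.
  CH(NHCOCH3): pendant –NHC(=O)CH3: N bonded to a carbonyl → amide (not amine).
  CO: –C(=O)– with carbon on both sides → ketone.
  CH(NH2): –NH2 on an sp³ carbon with no adjacent C=O → amine.
  CH(NHCOCH3): pendant –NHC(=O)CH3: N bonded to a carbonyl → amide (not amine).
  CH(CH2SH): pendant –CH2SH → thiol.
  CH2NHCH2: C–N–C with sp³ carbons and no adjacent C=O → amine (secondary).
  CH2CONHCH2: –C(=O)–N– linkage → amide (the N is not an amine).
  CH2CO-O-COCH2: two acyl groups sharing one oxygen, –C(=O)–O–C(=O)– → anhydride.
  CH2CO-O-COCH2: two acyl groups sharing one oxygen, –C(=O)–O–C(=O)– → anhydride.
  CH(NO2): –NO2 on an sp³ carbon → nitro (the N=O is not a carbonyl).
  CONHCH3: –C(=O)NHCH3: carbonyl C bonded to C and to N → amide (the N is not an amine).
Amide appears at: CH(NHCOCH3), CH(NHCOCH3), CH2CONHCH2, CONHCH3 → 4.

4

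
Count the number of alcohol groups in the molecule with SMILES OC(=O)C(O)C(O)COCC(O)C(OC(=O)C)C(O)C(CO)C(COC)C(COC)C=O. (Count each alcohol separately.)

5

Taking each segment in turn:
  HOOC: –COOH: carbonyl C bonded to –OH and C → carboxylic acid (the –OH is not a separate alcohol).
  CH(OH): –OH on an sp³ carbon → alcohol (secondary).
  CH(OH): –OH on an sp³ carbon → alcohol (secondary).
  CH2OCH2: C–O–C with sp³ carbons on both sides and no adjacent C=O → ether.
  CH(OH): –OH on an sp³ carbon → alcohol (secondary).
  CH(OCOCH3): pendant –OC(=O)CH3: an acyloxy group → ester.
  CH(OH): –OH on an sp³ carbon → alcohol (secondary).
  CH(CH2OH): pendant –CH2OH on an sp³ backbone C → alcohol.
  CH(CH2OCH3): pendant –CH2OCH3: C–O–C linkage → ether.
  CH(CH2OCH3): pendant –CH2OCH3: C–O–C linkage → ether.
  CHO: terminal –CHO: carbonyl C bonded to H and C → aldehyde.
Alcohol appears at: CH(OH), CH(OH), CH(OH), CH(OH), CH(CH2OH) → 5.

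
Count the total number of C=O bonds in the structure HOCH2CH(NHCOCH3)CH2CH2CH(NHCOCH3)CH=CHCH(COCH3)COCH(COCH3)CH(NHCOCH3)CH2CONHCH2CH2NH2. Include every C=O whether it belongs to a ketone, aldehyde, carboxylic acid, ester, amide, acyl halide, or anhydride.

7

CH(NHCOCH3): amide, 1 C=O (running total 1).
CH(NHCOCH3): amide, 1 C=O (running total 2).
CH(COCH3): ketone, 1 C=O (running total 3).
CO: ketone, 1 C=O (running total 4).
CH(COCH3): ketone, 1 C=O (running total 5).
CH(NHCOCH3): amide, 1 C=O (running total 6).
CH2CONHCH2: amide, 1 C=O (running total 7).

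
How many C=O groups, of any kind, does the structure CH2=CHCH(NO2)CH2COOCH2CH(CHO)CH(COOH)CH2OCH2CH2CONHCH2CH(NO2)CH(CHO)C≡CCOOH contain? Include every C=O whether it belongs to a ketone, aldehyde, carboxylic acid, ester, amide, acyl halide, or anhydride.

CH2COOCH2: ester, 1 C=O (running total 1).
CH(CHO): aldehyde, 1 C=O (running total 2).
CH(COOH): carboxylic acid, 1 C=O (running total 3).
CH2CONHCH2: amide, 1 C=O (running total 4).
CH(CHO): aldehyde, 1 C=O (running total 5).
COOH: carboxylic acid, 1 C=O (running total 6).

6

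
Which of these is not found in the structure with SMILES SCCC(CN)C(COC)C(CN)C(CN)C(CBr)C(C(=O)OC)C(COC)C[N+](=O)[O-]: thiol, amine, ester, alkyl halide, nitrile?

nitrile

amine: present (CH(CH2NH2) — pendant –CH2NH2: N on sp³ C, no adjacent C=O → amine).
thiol: present (HSCH2 — –SH on an sp³ carbon → thiol).
ester: present (CH(COOCH3) — pendant –COOCH3: carbonyl C bonded to C and –OCH3 → ester).
alkyl halide: present (CH(CH2Br) — pendant –CH2X: halogen on sp³ carbon → alkyl halide).
nitrile: no segment matches this pattern.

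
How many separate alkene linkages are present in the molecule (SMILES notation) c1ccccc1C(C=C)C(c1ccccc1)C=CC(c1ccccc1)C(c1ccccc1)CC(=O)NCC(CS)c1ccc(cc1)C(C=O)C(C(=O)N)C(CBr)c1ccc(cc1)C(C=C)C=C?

Reading the structure from left to right:
  C6H5: C6H5– phenyl ring → arene.
  CH(CH=CH2): pendant –CH=CH2: C=C double bond → alkene.
  CH(C6H5): pendant –C6H5: benzene ring → arene.
  CH=CH: C=C double bond → alkene.
  CH(C6H5): pendant –C6H5: benzene ring → arene.
  CH(C6H5): pendant –C6H5: benzene ring → arene.
  CH2CONHCH2: –C(=O)–N– linkage → amide (the N is not an amine).
  CH(CH2SH): pendant –CH2SH → thiol.
  C6H4: para-disubstituted benzene ring → arene.
  CH(CHO): pendant –CHO: carbonyl C bonded to C and H → aldehyde.
  CH(CONH2): pendant –CONH2: carbonyl C bonded to C and N → amide.
  CH(CH2Br): pendant –CH2X: halogen on sp³ carbon → alkyl halide.
  C6H4: para-disubstituted benzene ring → arene.
  CH(CH=CH2): pendant –CH=CH2: C=C double bond → alkene.
  CH=CH2: C=C double bond → alkene.
Alkene appears at: CH(CH=CH2), CH=CH, CH(CH=CH2), CH=CH2 → 4.

4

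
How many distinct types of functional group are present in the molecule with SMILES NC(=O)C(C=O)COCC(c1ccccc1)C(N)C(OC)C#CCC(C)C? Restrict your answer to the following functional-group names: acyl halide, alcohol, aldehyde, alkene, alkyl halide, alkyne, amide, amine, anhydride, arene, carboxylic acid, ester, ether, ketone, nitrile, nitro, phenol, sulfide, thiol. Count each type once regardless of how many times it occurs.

Reading the structure from left to right:
  H2NCO: –C(=O)NH2: carbonyl C bonded to C and to N → amide (the N is not a separate amine).
  CH(CHO): pendant –CHO: carbonyl C bonded to C and H → aldehyde.
  CH2OCH2: C–O–C with sp³ carbons on both sides and no adjacent C=O → ether.
  CH(C6H5): pendant –C6H5: benzene ring → arene.
  CH(NH2): –NH2 on an sp³ carbon with no adjacent C=O → amine.
  CH(OCH3): pendant –OCH3: C–O–C with sp³ C, no adjacent C=O → ether.
  C≡C: C≡C triple bond → alkyne.
Distinct types present: aldehyde, alkyne, amide, amine, arene, ether.

6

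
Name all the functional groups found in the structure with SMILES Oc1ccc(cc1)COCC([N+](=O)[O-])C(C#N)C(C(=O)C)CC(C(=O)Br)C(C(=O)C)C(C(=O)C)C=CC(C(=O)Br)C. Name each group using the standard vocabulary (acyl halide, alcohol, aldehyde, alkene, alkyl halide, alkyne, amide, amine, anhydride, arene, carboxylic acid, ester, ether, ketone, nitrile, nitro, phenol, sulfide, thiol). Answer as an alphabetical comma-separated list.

acyl halide, alkene, arene, ether, ketone, nitrile, nitro, phenol

–OH attached directly to an aromatic ring → phenol (not alcohol); the ring itself is an arene.
C–O–C with sp³ carbons on both sides and no adjacent C=O → ether.
–NO2 on an sp³ carbon → nitro (the N=O is not a carbonyl).
pendant –C≡N: nitrile.
pendant –COCH3: carbonyl C bonded to two carbons → ketone.
pendant –C(=O)X: carbonyl C bonded to C and halogen → acyl halide.
pendant –COCH3: carbonyl C bonded to two carbons → ketone.
pendant –COCH3: carbonyl C bonded to two carbons → ketone.
C=C double bond → alkene.
pendant –C(=O)X: carbonyl C bonded to C and halogen → acyl halide.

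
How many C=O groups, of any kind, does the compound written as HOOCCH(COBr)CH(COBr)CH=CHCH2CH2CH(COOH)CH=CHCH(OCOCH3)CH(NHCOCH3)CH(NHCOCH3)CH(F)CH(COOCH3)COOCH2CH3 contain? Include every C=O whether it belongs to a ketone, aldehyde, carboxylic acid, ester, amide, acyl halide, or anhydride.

HOOC: carboxylic acid, 1 C=O (running total 1).
CH(COBr): acyl halide, 1 C=O (running total 2).
CH(COBr): acyl halide, 1 C=O (running total 3).
CH(COOH): carboxylic acid, 1 C=O (running total 4).
CH(OCOCH3): ester, 1 C=O (running total 5).
CH(NHCOCH3): amide, 1 C=O (running total 6).
CH(NHCOCH3): amide, 1 C=O (running total 7).
CH(COOCH3): ester, 1 C=O (running total 8).
COOCH2CH3: ester, 1 C=O (running total 9).

9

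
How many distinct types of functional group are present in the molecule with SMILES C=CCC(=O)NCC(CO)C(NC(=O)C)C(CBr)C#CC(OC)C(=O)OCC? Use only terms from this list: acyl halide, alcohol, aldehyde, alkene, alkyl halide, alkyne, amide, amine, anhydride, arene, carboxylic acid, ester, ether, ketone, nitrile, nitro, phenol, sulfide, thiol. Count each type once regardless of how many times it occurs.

C=C double bond → alkene.
–C(=O)–N– linkage → amide (the N is not an amine).
pendant –CH2OH on an sp³ backbone C → alcohol.
pendant –NHC(=O)CH3: N bonded to a carbonyl → amide (not amine).
pendant –CH2X: halogen on sp³ carbon → alkyl halide.
C≡C triple bond → alkyne.
pendant –OCH3: C–O–C with sp³ C, no adjacent C=O → ether.
–C(=O)OCH2CH3: carbonyl C bonded to C and to –OEt → ester.
Distinct types present: alcohol, alkene, alkyl halide, alkyne, amide, ester, ether.

7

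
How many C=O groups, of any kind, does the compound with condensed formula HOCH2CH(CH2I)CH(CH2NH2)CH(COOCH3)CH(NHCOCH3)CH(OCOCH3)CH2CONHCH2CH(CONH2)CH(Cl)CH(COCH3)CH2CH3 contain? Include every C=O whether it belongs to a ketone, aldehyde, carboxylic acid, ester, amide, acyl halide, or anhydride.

6

CH(COOCH3): ester, 1 C=O (running total 1).
CH(NHCOCH3): amide, 1 C=O (running total 2).
CH(OCOCH3): ester, 1 C=O (running total 3).
CH2CONHCH2: amide, 1 C=O (running total 4).
CH(CONH2): amide, 1 C=O (running total 5).
CH(COCH3): ketone, 1 C=O (running total 6).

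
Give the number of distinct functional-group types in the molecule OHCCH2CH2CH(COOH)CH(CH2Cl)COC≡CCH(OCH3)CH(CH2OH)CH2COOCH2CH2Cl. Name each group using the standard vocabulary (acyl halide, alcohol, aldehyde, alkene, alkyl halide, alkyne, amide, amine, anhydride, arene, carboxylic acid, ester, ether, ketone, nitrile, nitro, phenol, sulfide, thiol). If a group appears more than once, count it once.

8

Reading the structure from left to right:
  OHC: terminal –CHO: carbonyl C bonded to H and C → aldehyde.
  CH(COOH): pendant –COOH: carbonyl C bonded to C and –OH → carboxylic acid.
  CH(CH2Cl): pendant –CH2X: halogen on sp³ carbon → alkyl halide.
  CO: –C(=O)– with carbon on both sides → ketone.
  C≡C: C≡C triple bond → alkyne.
  CH(OCH3): pendant –OCH3: C–O–C with sp³ C, no adjacent C=O → ether.
  CH(CH2OH): pendant –CH2OH on an sp³ backbone C → alcohol.
  CH2COOCH2: –C(=O)–O–C with C on the carbonyl side → ester.
  CH2Cl: halogen on an sp³ carbon → alkyl halide.
Distinct types present: alcohol, aldehyde, alkyl halide, alkyne, carboxylic acid, ester, ether, ketone.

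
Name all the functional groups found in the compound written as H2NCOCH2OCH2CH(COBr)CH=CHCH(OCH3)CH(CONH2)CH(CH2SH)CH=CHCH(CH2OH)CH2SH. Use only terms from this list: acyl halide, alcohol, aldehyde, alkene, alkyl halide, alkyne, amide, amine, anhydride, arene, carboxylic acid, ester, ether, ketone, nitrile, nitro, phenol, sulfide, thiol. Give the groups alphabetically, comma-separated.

acyl halide, alcohol, alkene, amide, ether, thiol

Taking each segment in turn:
  H2NCO: –C(=O)NH2: carbonyl C bonded to C and to N → amide (the N is not a separate amine).
  CH2OCH2: C–O–C with sp³ carbons on both sides and no adjacent C=O → ether.
  CH(COBr): pendant –C(=O)X: carbonyl C bonded to C and halogen → acyl halide.
  CH=CH: C=C double bond → alkene.
  CH(OCH3): pendant –OCH3: C–O–C with sp³ C, no adjacent C=O → ether.
  CH(CONH2): pendant –CONH2: carbonyl C bonded to C and N → amide.
  CH(CH2SH): pendant –CH2SH → thiol.
  CH=CH: C=C double bond → alkene.
  CH(CH2OH): pendant –CH2OH on an sp³ backbone C → alcohol.
  CH2SH: –SH on an sp³ carbon → thiol.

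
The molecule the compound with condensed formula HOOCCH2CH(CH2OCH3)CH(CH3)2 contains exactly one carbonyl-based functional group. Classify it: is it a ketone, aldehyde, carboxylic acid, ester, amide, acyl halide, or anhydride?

carboxylic acid

The carbonyl is in the HOOC segment: –COOH: carbonyl C bonded to –OH and C → carboxylic acid (the –OH is not a separate alcohol).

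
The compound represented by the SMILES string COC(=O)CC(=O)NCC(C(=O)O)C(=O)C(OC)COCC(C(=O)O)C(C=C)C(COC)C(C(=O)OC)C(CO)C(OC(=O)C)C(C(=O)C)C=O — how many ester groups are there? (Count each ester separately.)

Reading the structure from left to right:
  CH3OOC: CH3O–C(=O)–: carbonyl C bonded to C and to –OCH3 → ester (not ketone + ether).
  CH2CONHCH2: –C(=O)–N– linkage → amide (the N is not an amine).
  CH(COOH): pendant –COOH: carbonyl C bonded to C and –OH → carboxylic acid.
  CO: –C(=O)– with carbon on both sides → ketone.
  CH(OCH3): pendant –OCH3: C–O–C with sp³ C, no adjacent C=O → ether.
  CH2OCH2: C–O–C with sp³ carbons on both sides and no adjacent C=O → ether.
  CH(COOH): pendant –COOH: carbonyl C bonded to C and –OH → carboxylic acid.
  CH(CH=CH2): pendant –CH=CH2: C=C double bond → alkene.
  CH(CH2OCH3): pendant –CH2OCH3: C–O–C linkage → ether.
  CH(COOCH3): pendant –COOCH3: carbonyl C bonded to C and –OCH3 → ester.
  CH(CH2OH): pendant –CH2OH on an sp³ backbone C → alcohol.
  CH(OCOCH3): pendant –OC(=O)CH3: an acyloxy group → ester.
  CH(COCH3): pendant –COCH3: carbonyl C bonded to two carbons → ketone.
  CHO: terminal –CHO: carbonyl C bonded to H and C → aldehyde.
Ester appears at: CH3OOC, CH(COOCH3), CH(OCOCH3) → 3.

3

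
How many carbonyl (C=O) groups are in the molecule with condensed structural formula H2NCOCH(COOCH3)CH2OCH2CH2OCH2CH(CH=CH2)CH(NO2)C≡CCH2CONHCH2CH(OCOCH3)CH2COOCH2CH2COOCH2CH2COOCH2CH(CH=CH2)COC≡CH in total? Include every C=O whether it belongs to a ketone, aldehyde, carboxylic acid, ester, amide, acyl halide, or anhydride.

8

H2NCO: amide, 1 C=O (running total 1).
CH(COOCH3): ester, 1 C=O (running total 2).
CH2CONHCH2: amide, 1 C=O (running total 3).
CH(OCOCH3): ester, 1 C=O (running total 4).
CH2COOCH2: ester, 1 C=O (running total 5).
CH2COOCH2: ester, 1 C=O (running total 6).
CH2COOCH2: ester, 1 C=O (running total 7).
CO: ketone, 1 C=O (running total 8).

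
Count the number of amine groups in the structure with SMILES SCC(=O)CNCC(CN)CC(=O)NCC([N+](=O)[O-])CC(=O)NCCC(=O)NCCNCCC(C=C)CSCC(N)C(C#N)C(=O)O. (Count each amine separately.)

–SH on an sp³ carbon → thiol.
–C(=O)– with carbon on both sides → ketone.
C–N–C with sp³ carbons and no adjacent C=O → amine (secondary).
pendant –CH2NH2: N on sp³ C, no adjacent C=O → amine.
–C(=O)–N– linkage → amide (the N is not an amine).
–NO2 on an sp³ carbon → nitro (the N=O is not a carbonyl).
–C(=O)–N– linkage → amide (the N is not an amine).
–C(=O)–N– linkage → amide (the N is not an amine).
C–N–C with sp³ carbons and no adjacent C=O → amine (secondary).
pendant –CH=CH2: C=C double bond → alkene.
C–S–C linkage → sulfide (thioether).
–NH2 on an sp³ carbon with no adjacent C=O → amine.
pendant –C≡N: nitrile.
–COOH: carbonyl C bonded to –OH and C → carboxylic acid (the –OH is not a separate alcohol).
Amine appears at: CH2NHCH2, CH(CH2NH2), CH2NHCH2, CH(NH2) → 4.

4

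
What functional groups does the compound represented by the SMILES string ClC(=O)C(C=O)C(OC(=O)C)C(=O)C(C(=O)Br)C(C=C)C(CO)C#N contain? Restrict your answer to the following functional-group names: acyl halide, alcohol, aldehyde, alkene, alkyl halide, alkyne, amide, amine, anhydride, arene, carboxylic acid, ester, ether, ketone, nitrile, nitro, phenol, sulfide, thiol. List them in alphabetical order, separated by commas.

Working along the chain:
  ClCO: –C(=O)Cl: carbonyl C bonded to C and to a halogen → acyl halide (not alkyl halide).
  CH(CHO): pendant –CHO: carbonyl C bonded to C and H → aldehyde.
  CH(OCOCH3): pendant –OC(=O)CH3: an acyloxy group → ester.
  CO: –C(=O)– with carbon on both sides → ketone.
  CH(COBr): pendant –C(=O)X: carbonyl C bonded to C and halogen → acyl halide.
  CH(CH=CH2): pendant –CH=CH2: C=C double bond → alkene.
  CH(CH2OH): pendant –CH2OH on an sp³ backbone C → alcohol.
  CN: –C≡N: carbon triple-bonded to nitrogen → nitrile.

acyl halide, alcohol, aldehyde, alkene, ester, ketone, nitrile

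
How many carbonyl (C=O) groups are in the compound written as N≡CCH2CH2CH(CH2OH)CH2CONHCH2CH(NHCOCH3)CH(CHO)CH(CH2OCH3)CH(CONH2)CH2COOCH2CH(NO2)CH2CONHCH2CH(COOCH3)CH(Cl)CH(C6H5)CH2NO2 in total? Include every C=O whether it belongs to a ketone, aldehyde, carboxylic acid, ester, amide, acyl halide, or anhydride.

7

CH2CONHCH2: amide, 1 C=O (running total 1).
CH(NHCOCH3): amide, 1 C=O (running total 2).
CH(CHO): aldehyde, 1 C=O (running total 3).
CH(CONH2): amide, 1 C=O (running total 4).
CH2COOCH2: ester, 1 C=O (running total 5).
CH2CONHCH2: amide, 1 C=O (running total 6).
CH(COOCH3): ester, 1 C=O (running total 7).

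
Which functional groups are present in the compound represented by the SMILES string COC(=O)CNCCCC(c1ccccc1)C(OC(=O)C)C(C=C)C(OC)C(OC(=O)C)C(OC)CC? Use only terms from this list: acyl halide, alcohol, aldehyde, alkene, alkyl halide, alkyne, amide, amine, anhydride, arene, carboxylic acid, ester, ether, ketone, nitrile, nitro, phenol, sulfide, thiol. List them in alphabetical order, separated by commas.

alkene, amine, arene, ester, ether

CH3O–C(=O)–: carbonyl C bonded to C and to –OCH3 → ester (not ketone + ether).
C–N–C with sp³ carbons and no adjacent C=O → amine (secondary).
pendant –C6H5: benzene ring → arene.
pendant –OC(=O)CH3: an acyloxy group → ester.
pendant –CH=CH2: C=C double bond → alkene.
pendant –OCH3: C–O–C with sp³ C, no adjacent C=O → ether.
pendant –OC(=O)CH3: an acyloxy group → ester.
pendant –OCH3: C–O–C with sp³ C, no adjacent C=O → ether.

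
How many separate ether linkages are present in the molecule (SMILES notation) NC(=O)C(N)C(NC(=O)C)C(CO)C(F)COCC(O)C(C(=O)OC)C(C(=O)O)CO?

1

–C(=O)NH2: carbonyl C bonded to C and to N → amide (the N is not a separate amine).
–NH2 on an sp³ carbon with no adjacent C=O → amine.
pendant –NHC(=O)CH3: N bonded to a carbonyl → amide (not amine).
pendant –CH2OH on an sp³ backbone C → alcohol.
halogen on an sp³ carbon → alkyl halide.
C–O–C with sp³ carbons on both sides and no adjacent C=O → ether.
–OH on an sp³ carbon → alcohol (secondary).
pendant –COOCH3: carbonyl C bonded to C and –OCH3 → ester.
pendant –COOH: carbonyl C bonded to C and –OH → carboxylic acid.
–OH on an sp³ carbon → alcohol.
Ether appears at: CH2OCH2 → 1.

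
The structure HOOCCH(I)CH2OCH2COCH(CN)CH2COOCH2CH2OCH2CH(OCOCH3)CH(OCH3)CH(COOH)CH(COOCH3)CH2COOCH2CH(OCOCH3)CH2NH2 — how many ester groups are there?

5

–COOH: carbonyl C bonded to –OH and C → carboxylic acid (the –OH is not a separate alcohol).
halogen on an sp³ carbon → alkyl halide.
C–O–C with sp³ carbons on both sides and no adjacent C=O → ether.
–C(=O)– with carbon on both sides → ketone.
pendant –C≡N: nitrile.
–C(=O)–O–C with C on the carbonyl side → ester.
C–O–C with sp³ carbons on both sides and no adjacent C=O → ether.
pendant –OC(=O)CH3: an acyloxy group → ester.
pendant –OCH3: C–O–C with sp³ C, no adjacent C=O → ether.
pendant –COOH: carbonyl C bonded to C and –OH → carboxylic acid.
pendant –COOCH3: carbonyl C bonded to C and –OCH3 → ester.
–C(=O)–O–C with C on the carbonyl side → ester.
pendant –OC(=O)CH3: an acyloxy group → ester.
–NH2 on an sp³ carbon with no adjacent C=O → amine.
Ester appears at: CH2COOCH2, CH(OCOCH3), CH(COOCH3), CH2COOCH2, CH(OCOCH3) → 5.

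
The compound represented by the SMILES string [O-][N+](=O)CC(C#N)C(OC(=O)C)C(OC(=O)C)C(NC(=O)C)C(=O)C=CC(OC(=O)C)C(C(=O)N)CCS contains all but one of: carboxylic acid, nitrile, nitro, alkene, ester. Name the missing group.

nitrile: present (CH(CN) — pendant –C≡N: nitrile).
alkene: present (CH=CH — C=C double bond → alkene).
ester: present (CH(OCOCH3) — pendant –OC(=O)CH3: an acyloxy group → ester).
nitro: present (O2NCH2 — –NO2 on carbon → nitro group).
carboxylic acid: absent. In CH(OCOCH3), the acyl oxygen is bonded to carbon (–O–C), not to H, so this is an ester. In each of CH(NHCOCH3) and CH(CONH2), the carbonyl is bonded to nitrogen, not to –OH; that is an amide.

carboxylic acid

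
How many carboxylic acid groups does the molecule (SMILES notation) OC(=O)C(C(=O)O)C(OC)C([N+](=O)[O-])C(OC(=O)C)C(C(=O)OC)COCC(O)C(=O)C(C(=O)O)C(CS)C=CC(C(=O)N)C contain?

3

–COOH: carbonyl C bonded to –OH and C → carboxylic acid (the –OH is not a separate alcohol).
pendant –COOH: carbonyl C bonded to C and –OH → carboxylic acid.
pendant –OCH3: C–O–C with sp³ C, no adjacent C=O → ether.
–NO2 on an sp³ carbon → nitro (the N=O is not a carbonyl).
pendant –OC(=O)CH3: an acyloxy group → ester.
pendant –COOCH3: carbonyl C bonded to C and –OCH3 → ester.
C–O–C with sp³ carbons on both sides and no adjacent C=O → ether.
–OH on an sp³ carbon → alcohol (secondary).
–C(=O)– with carbon on both sides → ketone.
pendant –COOH: carbonyl C bonded to C and –OH → carboxylic acid.
pendant –CH2SH → thiol.
C=C double bond → alkene.
pendant –CONH2: carbonyl C bonded to C and N → amide.
Carboxylic acid appears at: HOOC, CH(COOH), CH(COOH) → 3.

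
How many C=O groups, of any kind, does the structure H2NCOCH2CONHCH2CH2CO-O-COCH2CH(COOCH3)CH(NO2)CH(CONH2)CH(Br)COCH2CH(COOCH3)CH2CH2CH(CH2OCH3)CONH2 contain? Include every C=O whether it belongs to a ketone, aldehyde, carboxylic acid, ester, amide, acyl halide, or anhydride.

H2NCO: amide, 1 C=O (running total 1).
CH2CONHCH2: amide, 1 C=O (running total 2).
CH2CO-O-COCH2: anhydride, 2 C=O (running total 4).
CH(COOCH3): ester, 1 C=O (running total 5).
CH(CONH2): amide, 1 C=O (running total 6).
CO: ketone, 1 C=O (running total 7).
CH(COOCH3): ester, 1 C=O (running total 8).
CONH2: amide, 1 C=O (running total 9).

9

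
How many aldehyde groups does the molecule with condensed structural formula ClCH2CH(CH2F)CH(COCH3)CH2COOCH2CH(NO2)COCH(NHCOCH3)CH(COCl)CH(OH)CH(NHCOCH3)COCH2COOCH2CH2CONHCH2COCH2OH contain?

halogen on an sp³ carbon → alkyl halide.
pendant –CH2X: halogen on sp³ carbon → alkyl halide.
pendant –COCH3: carbonyl C bonded to two carbons → ketone.
–C(=O)–O–C with C on the carbonyl side → ester.
–NO2 on an sp³ carbon → nitro (the N=O is not a carbonyl).
–C(=O)– with carbon on both sides → ketone.
pendant –NHC(=O)CH3: N bonded to a carbonyl → amide (not amine).
pendant –C(=O)X: carbonyl C bonded to C and halogen → acyl halide.
–OH on an sp³ carbon → alcohol (secondary).
pendant –NHC(=O)CH3: N bonded to a carbonyl → amide (not amine).
–C(=O)– with carbon on both sides → ketone.
–C(=O)–O–C with C on the carbonyl side → ester.
–C(=O)–N– linkage → amide (the N is not an amine).
–C(=O)– with carbon on both sides → ketone.
–OH on an sp³ carbon → alcohol.
No segment is a aldehyde: CH(COCH3) is ketone, not aldehyde; CH2COOCH2 is ester, not aldehyde; CO is ketone, not aldehyde. → 0.

0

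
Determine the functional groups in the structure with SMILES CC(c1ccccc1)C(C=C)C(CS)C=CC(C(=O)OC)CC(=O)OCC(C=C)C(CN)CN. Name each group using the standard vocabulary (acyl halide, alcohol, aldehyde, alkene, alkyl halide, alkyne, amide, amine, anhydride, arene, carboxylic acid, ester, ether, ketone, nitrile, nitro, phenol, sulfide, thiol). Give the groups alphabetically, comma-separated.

alkene, amine, arene, ester, thiol

Taking each segment in turn:
  CH(C6H5): pendant –C6H5: benzene ring → arene.
  CH(CH=CH2): pendant –CH=CH2: C=C double bond → alkene.
  CH(CH2SH): pendant –CH2SH → thiol.
  CH=CH: C=C double bond → alkene.
  CH(COOCH3): pendant –COOCH3: carbonyl C bonded to C and –OCH3 → ester.
  CH2COOCH2: –C(=O)–O–C with C on the carbonyl side → ester.
  CH(CH=CH2): pendant –CH=CH2: C=C double bond → alkene.
  CH(CH2NH2): pendant –CH2NH2: N on sp³ C, no adjacent C=O → amine.
  CH2NH2: –NH2 on an sp³ carbon with no adjacent C=O → amine.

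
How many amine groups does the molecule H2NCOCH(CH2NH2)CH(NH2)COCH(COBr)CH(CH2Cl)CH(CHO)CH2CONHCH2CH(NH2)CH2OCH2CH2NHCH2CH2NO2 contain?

Working along the chain:
  H2NCO: –C(=O)NH2: carbonyl C bonded to C and to N → amide (the N is not a separate amine).
  CH(CH2NH2): pendant –CH2NH2: N on sp³ C, no adjacent C=O → amine.
  CH(NH2): –NH2 on an sp³ carbon with no adjacent C=O → amine.
  CO: –C(=O)– with carbon on both sides → ketone.
  CH(COBr): pendant –C(=O)X: carbonyl C bonded to C and halogen → acyl halide.
  CH(CH2Cl): pendant –CH2X: halogen on sp³ carbon → alkyl halide.
  CH(CHO): pendant –CHO: carbonyl C bonded to C and H → aldehyde.
  CH2CONHCH2: –C(=O)–N– linkage → amide (the N is not an amine).
  CH(NH2): –NH2 on an sp³ carbon with no adjacent C=O → amine.
  CH2OCH2: C–O–C with sp³ carbons on both sides and no adjacent C=O → ether.
  CH2NHCH2: C–N–C with sp³ carbons and no adjacent C=O → amine (secondary).
  CH2NO2: –NO2 on carbon → nitro group.
Amine appears at: CH(CH2NH2), CH(NH2), CH(NH2), CH2NHCH2 → 4.

4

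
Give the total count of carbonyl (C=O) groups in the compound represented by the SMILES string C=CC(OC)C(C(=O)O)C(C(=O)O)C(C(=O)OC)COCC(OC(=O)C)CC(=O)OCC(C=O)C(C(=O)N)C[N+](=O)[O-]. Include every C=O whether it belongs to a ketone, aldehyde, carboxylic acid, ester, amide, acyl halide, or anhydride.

CH(COOH): carboxylic acid, 1 C=O (running total 1).
CH(COOH): carboxylic acid, 1 C=O (running total 2).
CH(COOCH3): ester, 1 C=O (running total 3).
CH(OCOCH3): ester, 1 C=O (running total 4).
CH2COOCH2: ester, 1 C=O (running total 5).
CH(CHO): aldehyde, 1 C=O (running total 6).
CH(CONH2): amide, 1 C=O (running total 7).

7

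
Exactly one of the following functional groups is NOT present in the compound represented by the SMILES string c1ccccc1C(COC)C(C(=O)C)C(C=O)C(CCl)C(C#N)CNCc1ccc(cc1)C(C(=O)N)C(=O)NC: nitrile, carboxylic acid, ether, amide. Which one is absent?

ether: present (CH(CH2OCH3) — pendant –CH2OCH3: C–O–C linkage → ether).
nitrile: present (CH(CN) — pendant –C≡N: nitrile).
amide: present (CH(CONH2) — pendant –CONH2: carbonyl C bonded to C and N → amide).
carboxylic acid: absent. In each of CH(CONH2) and CONHCH3, the carbonyl is bonded to nitrogen, not to –OH; that is an amide.

carboxylic acid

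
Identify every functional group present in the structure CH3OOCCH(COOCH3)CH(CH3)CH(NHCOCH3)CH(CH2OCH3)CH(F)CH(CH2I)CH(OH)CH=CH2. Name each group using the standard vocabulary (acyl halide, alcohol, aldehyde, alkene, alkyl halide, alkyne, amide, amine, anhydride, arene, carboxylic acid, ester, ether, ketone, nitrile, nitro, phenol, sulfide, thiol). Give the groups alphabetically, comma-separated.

CH3O–C(=O)–: carbonyl C bonded to C and to –OCH3 → ester (not ketone + ether).
pendant –COOCH3: carbonyl C bonded to C and –OCH3 → ester.
pendant –NHC(=O)CH3: N bonded to a carbonyl → amide (not amine).
pendant –CH2OCH3: C–O–C linkage → ether.
halogen on an sp³ carbon → alkyl halide.
pendant –CH2X: halogen on sp³ carbon → alkyl halide.
–OH on an sp³ carbon → alcohol (secondary).
C=C double bond → alkene.

alcohol, alkene, alkyl halide, amide, ester, ether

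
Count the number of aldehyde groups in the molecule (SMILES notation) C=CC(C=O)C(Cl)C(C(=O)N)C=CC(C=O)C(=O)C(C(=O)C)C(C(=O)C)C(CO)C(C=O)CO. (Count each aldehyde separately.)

3

C=C double bond → alkene.
pendant –CHO: carbonyl C bonded to C and H → aldehyde.
halogen on an sp³ carbon → alkyl halide.
pendant –CONH2: carbonyl C bonded to C and N → amide.
C=C double bond → alkene.
pendant –CHO: carbonyl C bonded to C and H → aldehyde.
–C(=O)– with carbon on both sides → ketone.
pendant –COCH3: carbonyl C bonded to two carbons → ketone.
pendant –COCH3: carbonyl C bonded to two carbons → ketone.
pendant –CH2OH on an sp³ backbone C → alcohol.
pendant –CHO: carbonyl C bonded to C and H → aldehyde.
–OH on an sp³ carbon → alcohol.
Aldehyde appears at: CH(CHO), CH(CHO), CH(CHO) → 3.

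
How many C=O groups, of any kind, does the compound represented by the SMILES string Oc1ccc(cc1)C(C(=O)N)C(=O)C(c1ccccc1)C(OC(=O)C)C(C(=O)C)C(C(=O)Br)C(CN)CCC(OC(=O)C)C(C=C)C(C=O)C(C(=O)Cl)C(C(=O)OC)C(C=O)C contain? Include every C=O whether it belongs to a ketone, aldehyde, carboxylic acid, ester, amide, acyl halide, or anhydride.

CH(CONH2): amide, 1 C=O (running total 1).
CO: ketone, 1 C=O (running total 2).
CH(OCOCH3): ester, 1 C=O (running total 3).
CH(COCH3): ketone, 1 C=O (running total 4).
CH(COBr): acyl halide, 1 C=O (running total 5).
CH(OCOCH3): ester, 1 C=O (running total 6).
CH(CHO): aldehyde, 1 C=O (running total 7).
CH(COCl): acyl halide, 1 C=O (running total 8).
CH(COOCH3): ester, 1 C=O (running total 9).
CH(CHO): aldehyde, 1 C=O (running total 10).

10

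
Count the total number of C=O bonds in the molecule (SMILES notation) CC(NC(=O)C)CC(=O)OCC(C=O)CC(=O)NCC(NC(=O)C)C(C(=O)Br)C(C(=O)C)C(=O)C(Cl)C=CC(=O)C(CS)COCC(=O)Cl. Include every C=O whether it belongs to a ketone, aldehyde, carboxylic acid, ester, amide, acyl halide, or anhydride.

10

CH(NHCOCH3): amide, 1 C=O (running total 1).
CH2COOCH2: ester, 1 C=O (running total 2).
CH(CHO): aldehyde, 1 C=O (running total 3).
CH2CONHCH2: amide, 1 C=O (running total 4).
CH(NHCOCH3): amide, 1 C=O (running total 5).
CH(COBr): acyl halide, 1 C=O (running total 6).
CH(COCH3): ketone, 1 C=O (running total 7).
CO: ketone, 1 C=O (running total 8).
CO: ketone, 1 C=O (running total 9).
COCl: acyl halide, 1 C=O (running total 10).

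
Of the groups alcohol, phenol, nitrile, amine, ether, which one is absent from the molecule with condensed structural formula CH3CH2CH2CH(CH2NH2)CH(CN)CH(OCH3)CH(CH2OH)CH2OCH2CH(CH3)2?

ether: present (CH(OCH3) — pendant –OCH3: C–O–C with sp³ C, no adjacent C=O → ether).
nitrile: present (CH(CN) — pendant –C≡N: nitrile).
amine: present (CH(CH2NH2) — pendant –CH2NH2: N on sp³ C, no adjacent C=O → amine).
alcohol: present (CH(CH2OH) — pendant –CH2OH on an sp³ backbone C → alcohol).
phenol: absent. In CH(CH2OH), the –OH is on an sp³ carbon, not on an aromatic ring, so it is an alcohol.

phenol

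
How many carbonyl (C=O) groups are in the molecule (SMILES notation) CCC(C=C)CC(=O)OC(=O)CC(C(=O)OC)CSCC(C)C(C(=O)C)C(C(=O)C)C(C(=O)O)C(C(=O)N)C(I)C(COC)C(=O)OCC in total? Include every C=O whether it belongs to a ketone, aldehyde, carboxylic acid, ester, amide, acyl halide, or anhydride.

CH2CO-O-COCH2: anhydride, 2 C=O (running total 2).
CH(COOCH3): ester, 1 C=O (running total 3).
CH(COCH3): ketone, 1 C=O (running total 4).
CH(COCH3): ketone, 1 C=O (running total 5).
CH(COOH): carboxylic acid, 1 C=O (running total 6).
CH(CONH2): amide, 1 C=O (running total 7).
COOCH2CH3: ester, 1 C=O (running total 8).

8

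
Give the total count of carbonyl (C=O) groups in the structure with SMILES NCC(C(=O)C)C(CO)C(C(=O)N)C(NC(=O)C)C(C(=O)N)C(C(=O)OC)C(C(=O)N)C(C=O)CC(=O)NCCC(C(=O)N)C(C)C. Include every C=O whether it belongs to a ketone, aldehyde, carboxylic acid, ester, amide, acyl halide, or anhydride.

CH(COCH3): ketone, 1 C=O (running total 1).
CH(CONH2): amide, 1 C=O (running total 2).
CH(NHCOCH3): amide, 1 C=O (running total 3).
CH(CONH2): amide, 1 C=O (running total 4).
CH(COOCH3): ester, 1 C=O (running total 5).
CH(CONH2): amide, 1 C=O (running total 6).
CH(CHO): aldehyde, 1 C=O (running total 7).
CH2CONHCH2: amide, 1 C=O (running total 8).
CH(CONH2): amide, 1 C=O (running total 9).

9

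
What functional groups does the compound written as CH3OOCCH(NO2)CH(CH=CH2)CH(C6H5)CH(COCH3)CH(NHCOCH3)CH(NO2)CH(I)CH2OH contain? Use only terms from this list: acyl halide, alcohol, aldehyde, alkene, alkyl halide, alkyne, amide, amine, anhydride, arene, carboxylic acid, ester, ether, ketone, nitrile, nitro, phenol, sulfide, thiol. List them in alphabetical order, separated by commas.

CH3O–C(=O)–: carbonyl C bonded to C and to –OCH3 → ester (not ketone + ether).
–NO2 on an sp³ carbon → nitro (the N=O is not a carbonyl).
pendant –CH=CH2: C=C double bond → alkene.
pendant –C6H5: benzene ring → arene.
pendant –COCH3: carbonyl C bonded to two carbons → ketone.
pendant –NHC(=O)CH3: N bonded to a carbonyl → amide (not amine).
–NO2 on an sp³ carbon → nitro (the N=O is not a carbonyl).
halogen on an sp³ carbon → alkyl halide.
–OH on an sp³ carbon → alcohol.

alcohol, alkene, alkyl halide, amide, arene, ester, ketone, nitro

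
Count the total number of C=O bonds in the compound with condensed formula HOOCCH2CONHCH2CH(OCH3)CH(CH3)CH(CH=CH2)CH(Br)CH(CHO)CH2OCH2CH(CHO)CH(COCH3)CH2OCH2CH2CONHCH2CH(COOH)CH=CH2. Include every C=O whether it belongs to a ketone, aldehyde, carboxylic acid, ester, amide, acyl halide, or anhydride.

HOOC: carboxylic acid, 1 C=O (running total 1).
CH2CONHCH2: amide, 1 C=O (running total 2).
CH(CHO): aldehyde, 1 C=O (running total 3).
CH(CHO): aldehyde, 1 C=O (running total 4).
CH(COCH3): ketone, 1 C=O (running total 5).
CH2CONHCH2: amide, 1 C=O (running total 6).
CH(COOH): carboxylic acid, 1 C=O (running total 7).

7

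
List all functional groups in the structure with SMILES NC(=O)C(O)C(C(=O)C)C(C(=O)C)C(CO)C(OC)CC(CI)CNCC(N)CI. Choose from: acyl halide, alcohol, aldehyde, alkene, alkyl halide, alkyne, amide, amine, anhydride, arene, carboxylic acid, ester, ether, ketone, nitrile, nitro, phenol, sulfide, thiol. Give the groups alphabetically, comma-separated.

alcohol, alkyl halide, amide, amine, ether, ketone

–C(=O)NH2: carbonyl C bonded to C and to N → amide (the N is not a separate amine).
–OH on an sp³ carbon → alcohol (secondary).
pendant –COCH3: carbonyl C bonded to two carbons → ketone.
pendant –COCH3: carbonyl C bonded to two carbons → ketone.
pendant –CH2OH on an sp³ backbone C → alcohol.
pendant –OCH3: C–O–C with sp³ C, no adjacent C=O → ether.
pendant –CH2X: halogen on sp³ carbon → alkyl halide.
C–N–C with sp³ carbons and no adjacent C=O → amine (secondary).
–NH2 on an sp³ carbon with no adjacent C=O → amine.
halogen on an sp³ carbon → alkyl halide.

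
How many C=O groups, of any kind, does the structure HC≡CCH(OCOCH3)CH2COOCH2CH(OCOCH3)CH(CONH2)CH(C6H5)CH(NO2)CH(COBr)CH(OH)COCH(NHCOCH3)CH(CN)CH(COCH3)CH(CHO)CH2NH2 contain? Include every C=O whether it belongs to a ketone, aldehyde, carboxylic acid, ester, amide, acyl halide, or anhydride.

9

CH(OCOCH3): ester, 1 C=O (running total 1).
CH2COOCH2: ester, 1 C=O (running total 2).
CH(OCOCH3): ester, 1 C=O (running total 3).
CH(CONH2): amide, 1 C=O (running total 4).
CH(COBr): acyl halide, 1 C=O (running total 5).
CO: ketone, 1 C=O (running total 6).
CH(NHCOCH3): amide, 1 C=O (running total 7).
CH(COCH3): ketone, 1 C=O (running total 8).
CH(CHO): aldehyde, 1 C=O (running total 9).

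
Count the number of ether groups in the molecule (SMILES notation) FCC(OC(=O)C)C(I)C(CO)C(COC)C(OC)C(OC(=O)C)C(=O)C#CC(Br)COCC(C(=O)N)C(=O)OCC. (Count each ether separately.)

halogen on an sp³ carbon → alkyl halide.
pendant –OC(=O)CH3: an acyloxy group → ester.
halogen on an sp³ carbon → alkyl halide.
pendant –CH2OH on an sp³ backbone C → alcohol.
pendant –CH2OCH3: C–O–C linkage → ether.
pendant –OCH3: C–O–C with sp³ C, no adjacent C=O → ether.
pendant –OC(=O)CH3: an acyloxy group → ester.
–C(=O)– with carbon on both sides → ketone.
C≡C triple bond → alkyne.
halogen on an sp³ carbon → alkyl halide.
C–O–C with sp³ carbons on both sides and no adjacent C=O → ether.
pendant –CONH2: carbonyl C bonded to C and N → amide.
–C(=O)OCH2CH3: carbonyl C bonded to C and to –OEt → ester.
Ether appears at: CH(CH2OCH3), CH(OCH3), CH2OCH2 → 3.

3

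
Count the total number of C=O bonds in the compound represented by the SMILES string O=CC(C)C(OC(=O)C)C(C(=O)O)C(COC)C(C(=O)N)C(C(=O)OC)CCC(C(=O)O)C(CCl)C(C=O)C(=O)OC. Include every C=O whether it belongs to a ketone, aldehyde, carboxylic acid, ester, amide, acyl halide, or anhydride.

OHC: aldehyde, 1 C=O (running total 1).
CH(OCOCH3): ester, 1 C=O (running total 2).
CH(COOH): carboxylic acid, 1 C=O (running total 3).
CH(CONH2): amide, 1 C=O (running total 4).
CH(COOCH3): ester, 1 C=O (running total 5).
CH(COOH): carboxylic acid, 1 C=O (running total 6).
CH(CHO): aldehyde, 1 C=O (running total 7).
COOCH3: ester, 1 C=O (running total 8).

8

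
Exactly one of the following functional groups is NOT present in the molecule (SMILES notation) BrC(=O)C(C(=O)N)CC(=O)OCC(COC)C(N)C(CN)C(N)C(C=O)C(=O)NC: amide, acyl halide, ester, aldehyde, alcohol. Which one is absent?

aldehyde: present (CH(CHO) — pendant –CHO: carbonyl C bonded to C and H → aldehyde).
amide: present (CH(CONH2) — pendant –CONH2: carbonyl C bonded to C and N → amide).
acyl halide: present (BrCO — –C(=O)Br: carbonyl C bonded to C and to a halogen → acyl halide (not alkyl halide)).
ester: present (CH2COOCH2 — –C(=O)–O–C with C on the carbonyl side → ester).
alcohol: no segment matches this pattern.

alcohol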